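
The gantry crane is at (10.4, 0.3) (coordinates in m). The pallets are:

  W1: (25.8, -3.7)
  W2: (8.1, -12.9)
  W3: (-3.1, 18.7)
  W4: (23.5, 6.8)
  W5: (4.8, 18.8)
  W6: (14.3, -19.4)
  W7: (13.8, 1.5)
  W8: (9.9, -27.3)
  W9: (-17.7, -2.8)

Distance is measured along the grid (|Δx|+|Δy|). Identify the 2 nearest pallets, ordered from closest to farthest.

Distances from (10.4, 0.3):
W1: 19.4 m
W2: 15.5 m
W3: 31.9 m
W4: 19.6 m
W5: 24.1 m
W6: 23.6 m
W7: 4.6 m
W8: 28.1 m
W9: 31.2 m
Sorted: W7 (4.6 m) < W2 (15.5 m) < W1 (19.4 m) < W4 (19.6 m) < …

W7, W2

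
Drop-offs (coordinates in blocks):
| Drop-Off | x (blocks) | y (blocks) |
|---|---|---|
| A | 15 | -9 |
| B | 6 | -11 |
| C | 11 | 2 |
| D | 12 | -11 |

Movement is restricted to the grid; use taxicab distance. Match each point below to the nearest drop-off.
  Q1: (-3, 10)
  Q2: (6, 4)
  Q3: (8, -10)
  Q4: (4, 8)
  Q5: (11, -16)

Q1 at (-3, 10):
  A: 37 blocks
  B: 30 blocks
  C: 22 blocks
  D: 36 blocks
  → nearest: C (22 blocks)
Q2 at (6, 4):
  A: 22 blocks
  B: 15 blocks
  C: 7 blocks
  D: 21 blocks
  → nearest: C (7 blocks)
Q3 at (8, -10):
  A: 8 blocks
  B: 3 blocks
  C: 15 blocks
  D: 5 blocks
  → nearest: B (3 blocks)
Q4 at (4, 8):
  A: 28 blocks
  B: 21 blocks
  C: 13 blocks
  D: 27 blocks
  → nearest: C (13 blocks)
Q5 at (11, -16):
  A: 11 blocks
  B: 10 blocks
  C: 18 blocks
  D: 6 blocks
  → nearest: D (6 blocks)

Q1→C; Q2→C; Q3→B; Q4→C; Q5→D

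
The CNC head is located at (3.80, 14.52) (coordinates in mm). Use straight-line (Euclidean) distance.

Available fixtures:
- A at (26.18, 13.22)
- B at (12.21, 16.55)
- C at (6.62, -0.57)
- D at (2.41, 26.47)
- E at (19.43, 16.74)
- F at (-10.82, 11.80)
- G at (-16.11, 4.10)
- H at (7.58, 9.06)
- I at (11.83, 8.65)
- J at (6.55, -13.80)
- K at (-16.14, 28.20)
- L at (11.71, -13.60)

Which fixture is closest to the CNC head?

H

Distances from (3.80, 14.52):
A: √((22.38)² + (-1.30)²) = √(500.8644 + 1.6900) = 22.42 mm
B: √((8.41)² + (2.03)²) = √(70.7281 + 4.1209) = 8.65 mm
C: √((2.82)² + (-15.09)²) = √(7.9524 + 227.7081) = 15.35 mm
D: √((-1.39)² + (11.95)²) = √(1.9321 + 142.8025) = 12.03 mm
E: √((15.63)² + (2.22)²) = √(244.2969 + 4.9284) = 15.79 mm
F: √((-14.62)² + (-2.72)²) = √(213.7444 + 7.3984) = 14.87 mm
G: √((-19.91)² + (-10.42)²) = √(396.4081 + 108.5764) = 22.47 mm
H: √((3.78)² + (-5.46)²) = √(14.2884 + 29.8116) = 6.64 mm
I: √((8.03)² + (-5.87)²) = √(64.4809 + 34.4569) = 9.95 mm
J: √((2.75)² + (-28.32)²) = √(7.5625 + 802.0224) = 28.45 mm
K: √((-19.94)² + (13.68)²) = √(397.6036 + 187.1424) = 24.18 mm
L: √((7.91)² + (-28.12)²) = √(62.5681 + 790.7344) = 29.21 mm
Minimum: H at 6.64 mm.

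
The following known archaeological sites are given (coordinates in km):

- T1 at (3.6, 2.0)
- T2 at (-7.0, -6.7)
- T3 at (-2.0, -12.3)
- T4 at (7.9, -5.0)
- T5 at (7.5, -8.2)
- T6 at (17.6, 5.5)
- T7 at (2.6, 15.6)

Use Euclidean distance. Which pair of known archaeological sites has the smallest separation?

Pairwise distances:
T1–T2: √((-10.6)² + (-8.7)²) = √(112.3600 + 75.6900) = 13.71 km
T1–T3: √((-5.6)² + (-14.3)²) = √(31.3600 + 204.4900) = 15.36 km
T1–T4: √((4.3)² + (-7.0)²) = √(18.4900 + 49.0000) = 8.22 km
T1–T5: √((3.9)² + (-10.2)²) = √(15.2100 + 104.0400) = 10.92 km
T1–T6: √((14.0)² + (3.5)²) = √(196.0000 + 12.2500) = 14.43 km
T1–T7: √((-1.0)² + (13.6)²) = √(1.0000 + 184.9600) = 13.64 km
T2–T3: √((5.0)² + (-5.6)²) = √(25.0000 + 31.3600) = 7.51 km
T2–T4: √((14.9)² + (1.7)²) = √(222.0100 + 2.8900) = 15.00 km
T2–T5: √((14.5)² + (-1.5)²) = √(210.2500 + 2.2500) = 14.58 km
T2–T6: √((24.6)² + (12.2)²) = √(605.1600 + 148.8400) = 27.46 km
T2–T7: √((9.6)² + (22.3)²) = √(92.1600 + 497.2900) = 24.28 km
T3–T4: √((9.9)² + (7.3)²) = √(98.0100 + 53.2900) = 12.30 km
T3–T5: √((9.5)² + (4.1)²) = √(90.2500 + 16.8100) = 10.35 km
T3–T6: √((19.6)² + (17.8)²) = √(384.1600 + 316.8400) = 26.48 km
T3–T7: √((4.6)² + (27.9)²) = √(21.1600 + 778.4100) = 28.28 km
T4–T5: √((-0.4)² + (-3.2)²) = √(0.1600 + 10.2400) = 3.22 km
T4–T6: √((9.7)² + (10.5)²) = √(94.0900 + 110.2500) = 14.29 km
T4–T7: √((-5.3)² + (20.6)²) = √(28.0900 + 424.3600) = 21.27 km
T5–T6: √((10.1)² + (13.7)²) = √(102.0100 + 187.6900) = 17.02 km
T5–T7: √((-4.9)² + (23.8)²) = √(24.0100 + 566.4400) = 24.30 km
T6–T7: √((-15.0)² + (10.1)²) = √(225.0000 + 102.0100) = 18.08 km
Closest pair: T4–T5 at 3.22 km.

T4 and T5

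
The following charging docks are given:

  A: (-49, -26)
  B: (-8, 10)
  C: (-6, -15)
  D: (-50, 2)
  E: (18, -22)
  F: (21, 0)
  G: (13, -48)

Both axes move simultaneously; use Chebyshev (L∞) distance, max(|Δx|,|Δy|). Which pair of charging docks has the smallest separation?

E and F

Pairwise distances:
A–B: 41
A–C: 43
A–D: 28
A–E: 67
A–F: 70
A–G: 62
B–C: 25
B–D: 42
B–E: 32
B–F: 29
B–G: 58
C–D: 44
C–E: 24
C–F: 27
C–G: 33
D–E: 68
D–F: 71
D–G: 63
E–F: 22
E–G: 26
F–G: 48
Closest pair: E–F at 22.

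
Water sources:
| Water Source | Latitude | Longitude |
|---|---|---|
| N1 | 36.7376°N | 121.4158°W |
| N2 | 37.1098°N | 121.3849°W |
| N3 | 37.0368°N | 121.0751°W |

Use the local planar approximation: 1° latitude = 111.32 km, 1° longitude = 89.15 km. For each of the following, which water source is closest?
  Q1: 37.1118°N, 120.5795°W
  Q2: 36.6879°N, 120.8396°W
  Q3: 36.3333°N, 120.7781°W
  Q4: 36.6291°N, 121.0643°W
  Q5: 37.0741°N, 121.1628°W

Q1 at 37.1118°N, 120.5795°W:
  N1: √((-0.3742·111.32)² + (-0.8363·89.15)²) = √(1735.217671 + 5558.618757) = 85.4040 km
  N2: √((-0.0020·111.32)² + (-0.8054·89.15)²) = √(0.049569 + 5155.442478) = 71.8018 km
  N3: √((-0.0750·111.32)² + (-0.4956·89.15)²) = √(69.705801 + 1952.114514) = 44.9647 km
  → nearest: N3 (44.9647 km)
Q2 at 36.6879°N, 120.8396°W:
  N1: √((0.0497·111.32)² + (-0.5762·89.15)²) = √(30.609707 + 2638.695053) = 51.6653 km
  N2: √((0.4219·111.32)² + (-0.5453·89.15)²) = √(2205.796514 + 2363.271896) = 67.5949 km
  N3: √((0.3489·111.32)² + (-0.2355·89.15)²) = √(1508.510489 + 440.782677) = 44.1508 km
  → nearest: N3 (44.1508 km)
Q3 at 36.3333°N, 120.7781°W:
  N1: √((0.4043·111.32)² + (-0.6377·89.15)²) = √(2025.600885 + 3232.031084) = 72.5095 km
  N2: √((0.7765·111.32)² + (-0.6068·89.15)²) = √(7471.870142 + 2926.401018) = 101.9719 km
  N3: √((0.7035·111.32)² + (-0.2970·89.15)²) = √(6133.023078 + 701.060654) = 82.6685 km
  → nearest: N1 (72.5095 km)
Q4 at 36.6291°N, 121.0643°W:
  N1: √((0.1085·111.32)² + (-0.3515·89.15)²) = √(145.883398 + 981.958997) = 33.5834 km
  N2: √((0.4807·111.32)² + (-0.3206·89.15)²) = √(2863.483201 + 816.901571) = 60.6662 km
  N3: √((0.4077·111.32)² + (-0.0108·89.15)²) = √(2059.813111 + 0.927022) = 45.3954 km
  → nearest: N1 (33.5834 km)
Q5 at 37.0741°N, 121.1628°W:
  N1: √((-0.3365·111.32)² + (-0.2530·89.15)²) = √(1403.190166 + 508.725770) = 43.7255 km
  N2: √((0.0357·111.32)² + (-0.2221·89.15)²) = √(15.793662 + 392.048514) = 20.1951 km
  N3: √((-0.0373·111.32)² + (0.0877·89.15)²) = √(17.241064 + 61.128239) = 8.8526 km
  → nearest: N3 (8.8526 km)

Q1→N3; Q2→N3; Q3→N1; Q4→N1; Q5→N3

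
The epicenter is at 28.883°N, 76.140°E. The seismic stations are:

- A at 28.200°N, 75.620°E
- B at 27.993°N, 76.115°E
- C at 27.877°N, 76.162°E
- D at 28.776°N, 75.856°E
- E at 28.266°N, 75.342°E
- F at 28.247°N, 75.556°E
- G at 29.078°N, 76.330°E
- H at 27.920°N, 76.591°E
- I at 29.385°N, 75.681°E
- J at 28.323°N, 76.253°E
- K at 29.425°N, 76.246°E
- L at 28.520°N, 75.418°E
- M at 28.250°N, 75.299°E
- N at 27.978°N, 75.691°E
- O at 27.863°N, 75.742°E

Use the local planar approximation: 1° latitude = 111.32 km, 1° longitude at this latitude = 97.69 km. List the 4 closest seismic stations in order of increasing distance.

G, D, K, J

Distances from 28.883°N, 76.140°E:
A: 91.440 km
B: 99.105 km
C: 112.009 km
D: 30.193 km
E: 103.898 km
F: 90.925 km
G: 28.561 km
H: 115.902 km
I: 71.648 km
J: 63.309 km
K: 61.218 km
L: 81.288 km
M: 108.237 km
N: 109.879 km
O: 120.019 km
Sorted: G (28.561 km) < D (30.193 km) < K (61.218 km) < J (63.309 km) < I (71.648 km) < L (81.288 km) < …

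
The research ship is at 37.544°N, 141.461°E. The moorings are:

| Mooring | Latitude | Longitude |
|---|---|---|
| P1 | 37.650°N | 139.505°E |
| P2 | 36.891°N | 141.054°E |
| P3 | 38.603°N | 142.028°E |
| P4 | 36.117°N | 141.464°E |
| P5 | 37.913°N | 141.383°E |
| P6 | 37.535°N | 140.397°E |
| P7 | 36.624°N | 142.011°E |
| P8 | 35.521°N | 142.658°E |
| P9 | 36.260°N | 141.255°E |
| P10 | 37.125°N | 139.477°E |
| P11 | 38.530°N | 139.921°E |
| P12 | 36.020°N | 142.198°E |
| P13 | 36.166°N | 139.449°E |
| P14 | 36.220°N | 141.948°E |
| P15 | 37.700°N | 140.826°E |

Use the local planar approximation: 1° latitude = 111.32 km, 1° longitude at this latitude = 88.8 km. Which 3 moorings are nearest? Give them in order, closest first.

P5, P15, P2

Distances from 37.544°N, 141.461°E:
P1: 174.093 km
P2: 81.181 km
P3: 128.190 km
P4: 158.854 km
P5: 41.657 km
P6: 94.489 km
P7: 113.464 km
P8: 249.025 km
P9: 144.101 km
P10: 182.249 km
P11: 175.353 km
P12: 181.837 km
P13: 235.484 km
P14: 153.601 km
P15: 59.002 km
Sorted: P5 (41.657 km) < P15 (59.002 km) < P2 (81.181 km) < P6 (94.489 km) < P7 (113.464 km) < …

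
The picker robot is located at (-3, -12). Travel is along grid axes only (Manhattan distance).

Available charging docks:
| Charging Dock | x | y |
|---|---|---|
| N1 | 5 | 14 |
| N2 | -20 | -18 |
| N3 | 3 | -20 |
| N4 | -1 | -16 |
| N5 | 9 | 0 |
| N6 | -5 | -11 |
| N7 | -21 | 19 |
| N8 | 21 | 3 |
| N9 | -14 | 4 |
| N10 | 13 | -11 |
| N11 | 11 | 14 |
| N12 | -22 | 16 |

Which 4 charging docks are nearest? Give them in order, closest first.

N6, N4, N3, N10

Distances from (-3, -12):
N1: |8| + |26| = 8 + 26 = 34
N2: |-17| + |-6| = 17 + 6 = 23
N3: |6| + |-8| = 6 + 8 = 14
N4: |2| + |-4| = 2 + 4 = 6
N5: |12| + |12| = 12 + 12 = 24
N6: |-2| + |1| = 2 + 1 = 3
N7: |-18| + |31| = 18 + 31 = 49
N8: |24| + |15| = 24 + 15 = 39
N9: |-11| + |16| = 11 + 16 = 27
N10: |16| + |1| = 16 + 1 = 17
N11: |14| + |26| = 14 + 26 = 40
N12: |-19| + |28| = 19 + 28 = 47
Sorted: N6 (3) < N4 (6) < N3 (14) < N10 (17) < N2 (23) < N5 (24) < …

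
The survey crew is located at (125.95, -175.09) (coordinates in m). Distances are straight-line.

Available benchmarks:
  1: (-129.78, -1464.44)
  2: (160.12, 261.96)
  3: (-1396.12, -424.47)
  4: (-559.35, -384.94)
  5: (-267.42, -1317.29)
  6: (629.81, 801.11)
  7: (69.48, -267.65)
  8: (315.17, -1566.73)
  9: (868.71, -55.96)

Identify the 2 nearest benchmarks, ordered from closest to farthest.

Distances from (125.95, -175.09):
1: 1314.47 m
2: 438.38 m
3: 1542.36 m
4: 716.71 m
5: 1208.04 m
6: 1098.56 m
7: 108.43 m
8: 1404.45 m
9: 752.25 m
Sorted: 7 (108.43 m) < 2 (438.38 m) < 4 (716.71 m) < 9 (752.25 m) < …

7, 2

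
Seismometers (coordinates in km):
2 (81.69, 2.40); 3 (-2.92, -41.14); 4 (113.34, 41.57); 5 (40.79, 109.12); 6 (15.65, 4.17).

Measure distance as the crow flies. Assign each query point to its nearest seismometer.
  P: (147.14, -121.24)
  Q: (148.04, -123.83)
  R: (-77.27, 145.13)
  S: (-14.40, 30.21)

P at (147.14, -121.24):
  2: 139.89 km
  3: 170.10 km
  4: 166.28 km
  5: 253.72 km
  6: 181.71 km
  → nearest: 2 (139.89 km)
Q at (148.04, -123.83):
  2: 142.61 km
  3: 172.12 km
  4: 169.00 km
  5: 256.45 km
  6: 184.15 km
  → nearest: 2 (142.61 km)
R at (-77.27, 145.13):
  2: 213.64 km
  3: 200.56 km
  4: 216.93 km
  5: 123.43 km
  6: 168.83 km
  → nearest: 5 (123.43 km)
S at (-14.40, 30.21):
  2: 100.03 km
  3: 72.27 km
  4: 128.24 km
  5: 96.29 km
  6: 39.76 km
  → nearest: 6 (39.76 km)

P→2; Q→2; R→5; S→6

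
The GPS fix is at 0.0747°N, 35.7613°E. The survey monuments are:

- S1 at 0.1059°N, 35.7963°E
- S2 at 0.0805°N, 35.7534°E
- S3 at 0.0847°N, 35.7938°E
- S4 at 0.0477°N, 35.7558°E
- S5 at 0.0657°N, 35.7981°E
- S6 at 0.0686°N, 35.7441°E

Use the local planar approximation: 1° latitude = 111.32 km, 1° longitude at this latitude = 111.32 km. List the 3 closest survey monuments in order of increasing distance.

S2, S6, S4

Distances from 0.0747°N, 35.7613°E:
S1: 5.2195 km
S2: 1.0910 km
S3: 3.7853 km
S4: 3.0674 km
S5: 4.2173 km
S6: 2.0316 km
Sorted: S2 (1.0910 km) < S6 (2.0316 km) < S4 (3.0674 km) < S3 (3.7853 km) < S5 (4.2173 km) < …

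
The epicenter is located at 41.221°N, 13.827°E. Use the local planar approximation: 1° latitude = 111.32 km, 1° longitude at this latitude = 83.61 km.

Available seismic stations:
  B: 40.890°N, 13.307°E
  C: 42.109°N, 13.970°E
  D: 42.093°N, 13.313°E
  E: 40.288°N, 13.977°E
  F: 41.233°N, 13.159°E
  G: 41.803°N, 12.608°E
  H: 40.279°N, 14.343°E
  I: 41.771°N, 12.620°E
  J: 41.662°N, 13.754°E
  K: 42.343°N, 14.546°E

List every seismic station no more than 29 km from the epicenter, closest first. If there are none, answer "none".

Distances from 41.221°N, 13.827°E:
B: √((-0.331·111.32)² + (-0.520·83.61)²) = √(1357.69551 + 1890.26692) = 56.991 km
C: √((0.888·111.32)² + (0.143·83.61)²) = √(9771.74954 + 142.95144) = 99.573 km
D: √((0.872·111.32)² + (-0.514·83.61)²) = √(9422.78681 + 1846.89704) = 106.159 km
E: √((-0.933·111.32)² + (0.150·83.61)²) = √(10787.22365 + 157.28922) = 104.616 km
F: √((0.012·111.32)² + (-0.668·83.61)²) = √(1.78447 + 3119.38782) = 55.867 km
G: √((0.582·111.32)² + (-1.219·83.61)²) = √(4197.51604 + 10387.80667) = 120.770 km
H: √((-0.942·111.32)² + (0.516·83.61)²) = √(10996.34105 + 1861.29774) = 113.392 km
I: √((0.550·111.32)² + (-1.207·83.61)²) = √(3748.62308 + 10184.29538) = 118.038 km
J: √((0.441·111.32)² + (-0.073·83.61)²) = √(2410.03625 + 37.25308) = 49.470 km
K: √((1.122·111.32)² + (0.719·83.61)²) = √(15600.26979 + 3613.88416) = 138.615 km
Threshold 29 km: none within range.

none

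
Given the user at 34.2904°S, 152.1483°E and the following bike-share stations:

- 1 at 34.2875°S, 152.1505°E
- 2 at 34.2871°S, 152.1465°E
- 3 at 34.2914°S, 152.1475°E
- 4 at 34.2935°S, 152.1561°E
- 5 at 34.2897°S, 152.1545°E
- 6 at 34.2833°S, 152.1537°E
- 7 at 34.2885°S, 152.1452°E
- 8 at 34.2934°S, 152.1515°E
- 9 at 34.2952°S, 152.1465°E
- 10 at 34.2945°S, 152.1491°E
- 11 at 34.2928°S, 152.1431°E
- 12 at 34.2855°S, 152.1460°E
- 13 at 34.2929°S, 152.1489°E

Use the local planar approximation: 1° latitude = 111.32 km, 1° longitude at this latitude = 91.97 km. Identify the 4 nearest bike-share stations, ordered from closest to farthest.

Distances from 34.2904°S, 152.1483°E:
1: √((0.0029·111.32)² + (0.0022·91.97)²) = √(0.104218 + 0.040939) = 0.3810 km
2: √((0.0033·111.32)² + (-0.0018·91.97)²) = √(0.134950 + 0.027405) = 0.4029 km
3: √((-0.0010·111.32)² + (-0.0008·91.97)²) = √(0.012392 + 0.005413) = 0.1334 km
4: √((-0.0031·111.32)² + (0.0078·91.97)²) = √(0.119088 + 0.514614) = 0.7961 km
5: √((0.0007·111.32)² + (0.0062·91.97)²) = √(0.006072 + 0.325144) = 0.5755 km
6: √((0.0071·111.32)² + (0.0054·91.97)²) = √(0.624688 + 0.246649) = 0.9335 km
7: √((0.0019·111.32)² + (-0.0031·91.97)²) = √(0.044736 + 0.081286) = 0.3550 km
8: √((-0.0030·111.32)² + (0.0032·91.97)²) = √(0.111529 + 0.086615) = 0.4451 km
9: √((-0.0048·111.32)² + (-0.0018·91.97)²) = √(0.285515 + 0.027405) = 0.5594 km
10: √((-0.0041·111.32)² + (0.0008·91.97)²) = √(0.208312 + 0.005413) = 0.4623 km
11: √((-0.0024·111.32)² + (-0.0052·91.97)²) = √(0.071379 + 0.228717) = 0.5478 km
12: √((0.0049·111.32)² + (-0.0023·91.97)²) = √(0.297535 + 0.044745) = 0.5850 km
13: √((-0.0025·111.32)² + (0.0006·91.97)²) = √(0.077451 + 0.003045) = 0.2837 km
Sorted: 3 (0.1334 km) < 13 (0.2837 km) < 7 (0.3550 km) < 1 (0.3810 km) < 2 (0.4029 km) < 8 (0.4451 km) < …

3, 13, 7, 1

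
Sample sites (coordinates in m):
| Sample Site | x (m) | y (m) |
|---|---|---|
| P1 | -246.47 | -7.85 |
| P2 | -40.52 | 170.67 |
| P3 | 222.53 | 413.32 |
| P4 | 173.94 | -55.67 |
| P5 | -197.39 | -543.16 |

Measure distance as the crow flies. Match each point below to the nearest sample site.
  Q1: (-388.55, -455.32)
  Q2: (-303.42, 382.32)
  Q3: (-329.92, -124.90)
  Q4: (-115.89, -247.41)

Q1→P5; Q2→P2; Q3→P1; Q4→P1

Q1 at (-388.55, -455.32):
  P1: 469.48 m
  P2: 716.23 m
  P3: 1062.05 m
  P4: 690.01 m
  P5: 210.38 m
  → nearest: P5 (210.38 m)
Q2 at (-303.42, 382.32):
  P1: 394.30 m
  P2: 337.51 m
  P3: 526.86 m
  P4: 647.85 m
  P5: 931.53 m
  → nearest: P2 (337.51 m)
Q3 at (-329.92, -124.90):
  P1: 143.75 m
  P2: 413.66 m
  P3: 771.29 m
  P4: 508.59 m
  P5: 438.75 m
  → nearest: P1 (143.75 m)
Q4 at (-115.89, -247.41):
  P1: 272.84 m
  P2: 424.82 m
  P3: 742.36 m
  P4: 347.51 m
  P5: 306.77 m
  → nearest: P1 (272.84 m)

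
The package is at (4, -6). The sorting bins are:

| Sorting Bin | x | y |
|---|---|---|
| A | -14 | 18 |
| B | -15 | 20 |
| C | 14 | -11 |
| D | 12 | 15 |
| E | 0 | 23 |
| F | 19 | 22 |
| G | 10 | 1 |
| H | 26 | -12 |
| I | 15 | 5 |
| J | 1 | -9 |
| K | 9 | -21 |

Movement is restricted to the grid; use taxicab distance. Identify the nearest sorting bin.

Distances from (4, -6):
A: 42
B: 45
C: 15
D: 29
E: 33
F: 43
G: 13
H: 28
I: 22
J: 6
K: 20
Minimum: J at 6.

J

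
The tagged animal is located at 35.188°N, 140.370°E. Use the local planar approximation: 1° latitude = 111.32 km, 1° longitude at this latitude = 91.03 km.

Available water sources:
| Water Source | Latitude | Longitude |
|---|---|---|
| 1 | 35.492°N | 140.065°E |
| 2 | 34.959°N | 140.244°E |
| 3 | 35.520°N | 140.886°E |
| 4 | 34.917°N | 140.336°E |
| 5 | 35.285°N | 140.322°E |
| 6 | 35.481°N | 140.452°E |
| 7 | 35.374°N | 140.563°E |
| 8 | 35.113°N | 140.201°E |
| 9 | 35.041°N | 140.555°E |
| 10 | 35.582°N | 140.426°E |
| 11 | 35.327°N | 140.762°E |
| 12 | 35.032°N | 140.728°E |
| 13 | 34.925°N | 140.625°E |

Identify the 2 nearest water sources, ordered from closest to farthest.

5, 8

Distances from 35.188°N, 140.370°E:
1: 43.773 km
2: 27.954 km
3: 59.768 km
4: 30.326 km
5: 11.649 km
6: 33.460 km
7: 27.155 km
8: 17.504 km
9: 23.482 km
10: 44.155 km
11: 38.894 km
12: 36.927 km
13: 37.363 km
Sorted: 5 (11.649 km) < 8 (17.504 km) < 9 (23.482 km) < 7 (27.155 km) < …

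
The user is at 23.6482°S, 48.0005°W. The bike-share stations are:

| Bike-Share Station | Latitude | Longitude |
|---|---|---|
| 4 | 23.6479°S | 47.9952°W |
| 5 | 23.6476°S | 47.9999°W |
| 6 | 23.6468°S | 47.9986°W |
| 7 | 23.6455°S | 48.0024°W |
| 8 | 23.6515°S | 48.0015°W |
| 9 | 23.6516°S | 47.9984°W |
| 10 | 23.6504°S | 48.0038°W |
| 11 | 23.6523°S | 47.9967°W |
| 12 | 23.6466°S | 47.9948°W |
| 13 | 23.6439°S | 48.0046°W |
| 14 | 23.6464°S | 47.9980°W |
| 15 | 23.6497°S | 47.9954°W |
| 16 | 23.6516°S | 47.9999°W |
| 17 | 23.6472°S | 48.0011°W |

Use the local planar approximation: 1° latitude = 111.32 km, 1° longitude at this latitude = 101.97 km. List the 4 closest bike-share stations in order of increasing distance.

Distances from 23.6482°S, 48.0005°W:
4: 0.5415 km
5: 0.0906 km
6: 0.2486 km
7: 0.3576 km
8: 0.3812 km
9: 0.4349 km
10: 0.4162 km
11: 0.5987 km
12: 0.6079 km
13: 0.6355 km
14: 0.3242 km
15: 0.5462 km
16: 0.3834 km
17: 0.1270 km
Sorted: 5 (0.0906 km) < 17 (0.1270 km) < 6 (0.2486 km) < 14 (0.3242 km) < 7 (0.3576 km) < 8 (0.3812 km) < …

5, 17, 6, 14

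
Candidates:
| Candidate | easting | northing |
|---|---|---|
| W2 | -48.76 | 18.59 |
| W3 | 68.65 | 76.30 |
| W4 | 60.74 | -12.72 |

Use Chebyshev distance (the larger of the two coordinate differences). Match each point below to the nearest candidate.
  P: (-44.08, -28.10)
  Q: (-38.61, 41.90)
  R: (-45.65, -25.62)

P→W2; Q→W2; R→W2

P at (-44.08, -28.10):
  W2: 46.69
  W3: 112.73
  W4: 104.82
  → nearest: W2 (46.69)
Q at (-38.61, 41.90):
  W2: 23.31
  W3: 107.26
  W4: 99.35
  → nearest: W2 (23.31)
R at (-45.65, -25.62):
  W2: 44.21
  W3: 114.30
  W4: 106.39
  → nearest: W2 (44.21)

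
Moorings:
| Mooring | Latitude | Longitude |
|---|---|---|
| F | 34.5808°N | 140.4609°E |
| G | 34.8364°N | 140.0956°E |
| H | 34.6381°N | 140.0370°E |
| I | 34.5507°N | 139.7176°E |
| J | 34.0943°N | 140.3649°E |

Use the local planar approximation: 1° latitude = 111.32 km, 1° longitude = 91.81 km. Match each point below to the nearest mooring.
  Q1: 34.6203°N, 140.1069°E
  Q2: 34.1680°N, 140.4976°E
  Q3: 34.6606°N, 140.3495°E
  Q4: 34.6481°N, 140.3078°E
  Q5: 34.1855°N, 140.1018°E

Q1→H; Q2→J; Q3→F; Q4→F; Q5→J

Q1 at 34.6203°N, 140.1069°E:
  F: 32.7968 km
  G: 24.0786 km
  H: 6.7165 km
  I: 36.5718 km
  J: 63.1639 km
  → nearest: H (6.7165 km)
Q2 at 34.1680°N, 140.4976°E:
  F: 46.0763 km
  G: 83.0570 km
  H: 67.2818 km
  I: 83.3258 km
  J: 14.6881 km
  → nearest: J (14.6881 km)
Q3 at 34.6606°N, 140.3495°E:
  F: 13.5469 km
  G: 30.4363 km
  H: 28.7997 km
  I: 59.2907 km
  J: 63.0564 km
  → nearest: F (13.5469 km)
Q4 at 34.6481°N, 140.3078°E:
  F: 15.9280 km
  G: 28.6171 km
  H: 24.8871 km
  I: 55.2604 km
  J: 61.8715 km
  → nearest: F (15.9280 km)
Q5 at 34.1855°N, 140.1018°E:
  F: 54.9852 km
  G: 72.4604 km
  H: 50.7335 km
  I: 53.8235 km
  J: 26.2020 km
  → nearest: J (26.2020 km)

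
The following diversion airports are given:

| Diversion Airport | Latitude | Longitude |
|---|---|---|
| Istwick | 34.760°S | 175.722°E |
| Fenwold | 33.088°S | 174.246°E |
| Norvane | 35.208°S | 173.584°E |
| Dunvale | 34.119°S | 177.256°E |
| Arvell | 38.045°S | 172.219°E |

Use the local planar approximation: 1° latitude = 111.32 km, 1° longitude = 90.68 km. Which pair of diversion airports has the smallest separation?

Istwick and Dunvale

Pairwise distances:
Istwick–Fenwold: 229.254 km
Istwick–Norvane: 200.185 km
Istwick–Dunvale: 156.337 km
Istwick–Arvell: 484.385 km
Fenwold–Norvane: 243.514 km
Fenwold–Dunvale: 296.095 km
Fenwold–Arvell: 581.621 km
Norvane–Dunvale: 354.358 km
Norvane–Arvell: 339.205 km
Dunvale–Arvell: 632.164 km
Closest pair: Istwick–Dunvale at 156.337 km.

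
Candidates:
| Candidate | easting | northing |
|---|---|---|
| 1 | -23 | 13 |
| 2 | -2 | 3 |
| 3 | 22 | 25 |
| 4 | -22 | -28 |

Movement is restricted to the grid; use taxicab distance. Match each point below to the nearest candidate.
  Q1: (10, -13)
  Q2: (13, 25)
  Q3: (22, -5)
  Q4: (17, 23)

Q1 at (10, -13):
  1: 59
  2: 28
  3: 50
  4: 47
  → nearest: 2 (28)
Q2 at (13, 25):
  1: 48
  2: 37
  3: 9
  4: 88
  → nearest: 3 (9)
Q3 at (22, -5):
  1: 63
  2: 32
  3: 30
  4: 67
  → nearest: 3 (30)
Q4 at (17, 23):
  1: 50
  2: 39
  3: 7
  4: 90
  → nearest: 3 (7)

Q1→2; Q2→3; Q3→3; Q4→3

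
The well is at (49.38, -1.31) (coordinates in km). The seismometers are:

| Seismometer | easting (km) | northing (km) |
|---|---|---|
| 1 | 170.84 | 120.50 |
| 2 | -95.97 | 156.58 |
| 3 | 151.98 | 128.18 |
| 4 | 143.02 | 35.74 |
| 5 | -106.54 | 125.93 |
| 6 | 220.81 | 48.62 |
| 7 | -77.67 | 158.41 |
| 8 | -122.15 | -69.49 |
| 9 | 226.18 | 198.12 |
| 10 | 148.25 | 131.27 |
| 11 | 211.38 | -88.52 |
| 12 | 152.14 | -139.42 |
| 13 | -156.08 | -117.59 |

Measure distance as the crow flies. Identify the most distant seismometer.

Distances from (49.38, -1.31):
1: 172.02 km
2: 214.61 km
3: 165.21 km
4: 100.70 km
5: 201.25 km
6: 178.55 km
7: 204.09 km
8: 184.58 km
9: 266.52 km
10: 165.39 km
11: 183.98 km
12: 172.15 km
13: 236.08 km
Maximum: 9 at 266.52 km.

9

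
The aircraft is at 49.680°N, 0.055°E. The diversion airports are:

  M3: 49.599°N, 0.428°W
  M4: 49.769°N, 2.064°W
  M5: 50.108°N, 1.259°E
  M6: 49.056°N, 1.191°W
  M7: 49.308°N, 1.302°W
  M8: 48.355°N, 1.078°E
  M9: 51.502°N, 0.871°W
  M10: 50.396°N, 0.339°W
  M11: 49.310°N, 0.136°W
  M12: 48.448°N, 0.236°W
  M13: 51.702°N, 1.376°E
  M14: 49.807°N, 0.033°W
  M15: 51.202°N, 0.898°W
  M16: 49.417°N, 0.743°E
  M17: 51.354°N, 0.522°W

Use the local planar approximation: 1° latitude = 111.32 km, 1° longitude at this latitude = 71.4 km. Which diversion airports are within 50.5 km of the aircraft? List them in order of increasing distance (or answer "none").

M14, M3, M11

Distances from 49.680°N, 0.055°E:
M3: 35.646 km
M4: 151.621 km
M5: 98.286 km
M6: 112.871 km
M7: 105.368 km
M8: 164.594 km
M9: 213.329 km
M10: 84.524 km
M11: 43.387 km
M12: 138.711 km
M13: 244.052 km
M14: 15.471 km
M15: 182.582 km
M16: 57.186 km
M17: 190.849 km
Threshold 50.5 km: M14 (15.471 km), M3 (35.646 km), M11 (43.387 km) are within range.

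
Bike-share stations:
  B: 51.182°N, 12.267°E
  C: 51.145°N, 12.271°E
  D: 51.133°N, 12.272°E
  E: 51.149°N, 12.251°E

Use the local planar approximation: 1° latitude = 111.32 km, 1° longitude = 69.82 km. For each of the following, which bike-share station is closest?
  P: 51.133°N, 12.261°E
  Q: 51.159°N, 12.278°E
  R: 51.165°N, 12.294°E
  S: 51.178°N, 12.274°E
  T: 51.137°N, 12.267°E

P at 51.133°N, 12.261°E:
  B: √((0.049·111.32)² + (0.006·69.82)²) = √(29.75353 + 0.17549) = 5.471 km
  C: √((0.012·111.32)² + (0.010·69.82)²) = √(1.78447 + 0.48748) = 1.507 km
  D: √((0.000·111.32)² + (0.011·69.82)²) = √(0.00000 + 0.58985) = 0.768 km
  E: √((0.016·111.32)² + (-0.010·69.82)²) = √(3.17239 + 0.48748) = 1.913 km
  → nearest: D (0.768 km)
Q at 51.159°N, 12.278°E:
  B: √((0.023·111.32)² + (-0.011·69.82)²) = √(6.55544 + 0.58985) = 2.673 km
  C: √((-0.014·111.32)² + (-0.007·69.82)²) = √(2.42886 + 0.23887) = 1.633 km
  D: √((-0.026·111.32)² + (-0.006·69.82)²) = √(8.37709 + 0.17549) = 2.924 km
  E: √((-0.010·111.32)² + (-0.027·69.82)²) = √(1.23921 + 3.55375) = 2.189 km
  → nearest: C (1.633 km)
R at 51.165°N, 12.294°E:
  B: √((0.017·111.32)² + (-0.027·69.82)²) = √(3.58133 + 3.55375) = 2.671 km
  C: √((-0.020·111.32)² + (-0.023·69.82)²) = √(4.95686 + 2.57879) = 2.745 km
  D: √((-0.032·111.32)² + (-0.022·69.82)²) = √(12.68955 + 2.35942) = 3.879 km
  E: √((-0.016·111.32)² + (-0.043·69.82)²) = √(3.17239 + 9.01357) = 3.491 km
  → nearest: B (2.671 km)
S at 51.178°N, 12.274°E:
  B: √((0.004·111.32)² + (-0.007·69.82)²) = √(0.19827 + 0.23887) = 0.661 km
  C: √((-0.033·111.32)² + (-0.003·69.82)²) = √(13.49504 + 0.04387) = 3.680 km
  D: √((-0.045·111.32)² + (-0.002·69.82)²) = √(25.09409 + 0.01950) = 5.011 km
  E: √((-0.029·111.32)² + (-0.023·69.82)²) = √(10.42179 + 2.57879) = 3.606 km
  → nearest: B (0.661 km)
T at 51.137°N, 12.267°E:
  B: √((0.045·111.32)² + (0.000·69.82)²) = √(25.09409 + 0.00000) = 5.009 km
  C: √((0.008·111.32)² + (0.004·69.82)²) = √(0.79310 + 0.07800) = 0.933 km
  D: √((-0.004·111.32)² + (0.005·69.82)²) = √(0.19827 + 0.12187) = 0.566 km
  E: √((0.012·111.32)² + (-0.016·69.82)²) = √(1.78447 + 1.24796) = 1.741 km
  → nearest: D (0.566 km)

P→D; Q→C; R→B; S→B; T→D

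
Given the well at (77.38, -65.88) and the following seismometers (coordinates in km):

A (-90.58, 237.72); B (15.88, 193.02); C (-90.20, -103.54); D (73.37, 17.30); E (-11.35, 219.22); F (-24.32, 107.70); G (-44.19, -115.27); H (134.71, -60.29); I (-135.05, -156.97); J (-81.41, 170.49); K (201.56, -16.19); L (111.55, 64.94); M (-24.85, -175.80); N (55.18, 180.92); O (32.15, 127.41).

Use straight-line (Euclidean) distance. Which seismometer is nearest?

Distances from (77.38, -65.88):
A: 346.96 km
B: 266.10 km
C: 171.76 km
D: 83.28 km
E: 298.59 km
F: 201.18 km
G: 131.22 km
H: 57.60 km
I: 231.14 km
J: 284.75 km
K: 133.75 km
L: 135.21 km
M: 150.11 km
N: 247.80 km
O: 198.51 km
Minimum: H at 57.60 km.

H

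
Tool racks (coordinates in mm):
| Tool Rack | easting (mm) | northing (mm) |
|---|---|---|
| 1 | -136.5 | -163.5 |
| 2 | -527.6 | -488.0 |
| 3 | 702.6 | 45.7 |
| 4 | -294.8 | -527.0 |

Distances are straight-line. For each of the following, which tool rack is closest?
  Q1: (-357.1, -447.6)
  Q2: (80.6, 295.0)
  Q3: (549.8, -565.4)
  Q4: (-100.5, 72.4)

Q1 at (-357.1, -447.6):
  1: 359.7 mm
  2: 175.2 mm
  3: 1168.9 mm
  4: 100.9 mm
  → nearest: 4 (100.9 mm)
Q2 at (80.6, 295.0):
  1: 507.3 mm
  2: 991.5 mm
  3: 670.1 mm
  4: 903.7 mm
  → nearest: 1 (507.3 mm)
Q3 at (549.8, -565.4):
  1: 795.3 mm
  2: 1080.2 mm
  3: 629.9 mm
  4: 845.5 mm
  → nearest: 3 (629.9 mm)
Q4 at (-100.5, 72.4):
  1: 238.6 mm
  2: 704.6 mm
  3: 803.5 mm
  4: 630.1 mm
  → nearest: 1 (238.6 mm)

Q1→4; Q2→1; Q3→3; Q4→1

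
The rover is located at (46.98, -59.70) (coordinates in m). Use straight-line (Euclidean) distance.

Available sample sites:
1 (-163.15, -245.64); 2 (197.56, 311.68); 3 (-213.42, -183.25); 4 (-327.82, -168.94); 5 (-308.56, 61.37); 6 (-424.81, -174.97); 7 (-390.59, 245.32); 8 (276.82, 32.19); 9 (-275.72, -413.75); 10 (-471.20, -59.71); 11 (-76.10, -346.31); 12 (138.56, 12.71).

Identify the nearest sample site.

12

Distances from (46.98, -59.70):
1: 280.59 m
2: 400.75 m
3: 288.22 m
4: 390.40 m
5: 375.59 m
6: 485.67 m
7: 533.39 m
8: 247.53 m
9: 479.05 m
10: 518.18 m
11: 311.92 m
12: 116.75 m
Minimum: 12 at 116.75 m.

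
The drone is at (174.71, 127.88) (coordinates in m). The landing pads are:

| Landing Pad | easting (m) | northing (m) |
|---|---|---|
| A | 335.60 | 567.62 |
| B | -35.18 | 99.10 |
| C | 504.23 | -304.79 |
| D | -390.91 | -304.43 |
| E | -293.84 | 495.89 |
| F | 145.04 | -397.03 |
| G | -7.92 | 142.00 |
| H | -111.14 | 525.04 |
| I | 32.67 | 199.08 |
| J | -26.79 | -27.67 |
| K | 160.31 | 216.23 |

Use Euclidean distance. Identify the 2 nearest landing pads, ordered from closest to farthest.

Distances from (174.71, 127.88):
A: 468.25 m
B: 211.85 m
C: 543.86 m
D: 711.91 m
E: 595.79 m
F: 525.75 m
G: 183.18 m
H: 489.33 m
I: 158.89 m
J: 254.55 m
K: 89.52 m
Sorted: K (89.52 m) < I (158.89 m) < G (183.18 m) < B (211.85 m) < …

K, I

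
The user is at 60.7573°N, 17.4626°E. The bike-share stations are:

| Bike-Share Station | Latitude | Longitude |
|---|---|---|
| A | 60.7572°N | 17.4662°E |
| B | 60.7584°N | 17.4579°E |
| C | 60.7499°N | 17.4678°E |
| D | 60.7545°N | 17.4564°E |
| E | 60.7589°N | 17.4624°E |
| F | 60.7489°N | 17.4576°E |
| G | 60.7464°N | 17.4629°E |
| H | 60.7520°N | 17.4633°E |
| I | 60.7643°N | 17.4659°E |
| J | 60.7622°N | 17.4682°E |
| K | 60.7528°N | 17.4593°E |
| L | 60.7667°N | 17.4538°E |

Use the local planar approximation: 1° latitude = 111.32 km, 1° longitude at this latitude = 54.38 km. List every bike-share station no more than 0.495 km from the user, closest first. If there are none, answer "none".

E, A, B, D

Distances from 60.7573°N, 17.4626°E:
A: √((-0.0001·111.32)² + (0.0036·54.38)²) = √(0.000124 + 0.038325) = 0.1961 km
B: √((0.0011·111.32)² + (-0.0047·54.38)²) = √(0.014994 + 0.065324) = 0.2834 km
C: √((-0.0074·111.32)² + (0.0052·54.38)²) = √(0.678594 + 0.079962) = 0.8710 km
D: √((-0.0028·111.32)² + (-0.0062·54.38)²) = √(0.097154 + 0.113674) = 0.4592 km
E: √((0.0016·111.32)² + (-0.0002·54.38)²) = √(0.031724 + 0.000118) = 0.1784 km
F: √((-0.0084·111.32)² + (-0.0050·54.38)²) = √(0.874390 + 0.073930) = 0.9738 km
G: √((-0.0109·111.32)² + (0.0003·54.38)²) = √(1.472310 + 0.000266) = 1.2135 km
H: √((-0.0053·111.32)² + (0.0007·54.38)²) = √(0.348095 + 0.001449) = 0.5912 km
I: √((0.0070·111.32)² + (0.0033·54.38)²) = √(0.607215 + 0.032204) = 0.7996 km
J: √((0.0049·111.32)² + (0.0056·54.38)²) = √(0.297535 + 0.092737) = 0.6247 km
K: √((-0.0045·111.32)² + (-0.0033·54.38)²) = √(0.250941 + 0.032204) = 0.5321 km
L: √((0.0094·111.32)² + (-0.0088·54.38)²) = √(1.094970 + 0.229004) = 1.1506 km
Threshold 0.495 km: E (0.1784 km), A (0.1961 km), B (0.2834 km), D (0.4592 km) are within range.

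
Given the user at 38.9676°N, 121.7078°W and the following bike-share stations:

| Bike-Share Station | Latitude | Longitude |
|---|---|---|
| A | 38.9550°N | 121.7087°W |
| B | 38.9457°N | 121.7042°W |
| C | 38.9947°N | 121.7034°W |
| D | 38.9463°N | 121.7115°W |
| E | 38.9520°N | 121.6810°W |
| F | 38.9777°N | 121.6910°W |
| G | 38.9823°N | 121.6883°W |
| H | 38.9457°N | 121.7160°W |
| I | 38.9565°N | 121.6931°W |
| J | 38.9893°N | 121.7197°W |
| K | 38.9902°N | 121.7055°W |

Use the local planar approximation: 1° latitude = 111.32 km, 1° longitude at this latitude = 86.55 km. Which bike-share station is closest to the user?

A

Distances from 38.9676°N, 121.7078°W:
A: √((-0.0126·111.32)² + (-0.0009·86.55)²) = √(1.967377 + 0.006068) = 1.4048 km
B: √((-0.0219·111.32)² + (0.0036·86.55)²) = √(5.943395 + 0.097082) = 2.4577 km
C: √((0.0271·111.32)² + (0.0044·86.55)²) = √(9.100913 + 0.145024) = 3.0407 km
D: √((-0.0213·111.32)² + (-0.0037·86.55)²) = √(5.622191 + 0.102550) = 2.3926 km
E: √((-0.0156·111.32)² + (0.0268·86.55)²) = √(3.015752 + 5.380266) = 2.8976 km
F: √((0.0101·111.32)² + (0.0168·86.55)²) = √(1.264122 + 2.114232) = 1.8380 km
G: √((0.0147·111.32)² + (0.0195·86.55)²) = √(2.677818 + 2.848416) = 2.3508 km
H: √((-0.0219·111.32)² + (-0.0082·86.55)²) = √(5.943395 + 0.503688) = 2.5391 km
I: √((-0.0111·111.32)² + (0.0147·86.55)²) = √(1.526836 + 1.618709) = 1.7736 km
J: √((0.0217·111.32)² + (-0.0119·86.55)²) = √(5.835336 + 1.060787) = 2.6260 km
K: √((0.0226·111.32)² + (0.0023·86.55)²) = √(6.329411 + 0.039627) = 2.5237 km
Minimum: A at 1.4048 km.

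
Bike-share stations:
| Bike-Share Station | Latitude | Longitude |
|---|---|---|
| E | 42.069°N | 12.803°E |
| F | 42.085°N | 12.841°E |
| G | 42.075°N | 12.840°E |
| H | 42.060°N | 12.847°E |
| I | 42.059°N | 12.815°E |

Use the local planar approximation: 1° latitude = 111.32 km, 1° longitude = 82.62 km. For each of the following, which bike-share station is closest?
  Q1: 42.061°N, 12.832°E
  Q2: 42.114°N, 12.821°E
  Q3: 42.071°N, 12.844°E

Q1→H; Q2→F; Q3→G

Q1 at 42.061°N, 12.832°E:
  E: 2.556 km
  F: 2.773 km
  G: 1.693 km
  H: 1.244 km
  I: 1.422 km
  → nearest: H (1.244 km)
Q2 at 42.114°N, 12.821°E:
  E: 5.225 km
  F: 3.627 km
  G: 4.617 km
  H: 6.384 km
  I: 6.143 km
  → nearest: F (3.627 km)
Q3 at 42.071°N, 12.844°E:
  E: 3.395 km
  F: 1.578 km
  G: 0.555 km
  H: 1.249 km
  I: 2.743 km
  → nearest: G (0.555 km)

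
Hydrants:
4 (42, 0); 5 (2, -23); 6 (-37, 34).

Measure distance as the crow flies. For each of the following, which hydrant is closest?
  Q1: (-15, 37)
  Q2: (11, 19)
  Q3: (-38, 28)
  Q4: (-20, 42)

Q1→6; Q2→4; Q3→6; Q4→6

Q1 at (-15, 37):
  4: 68.0
  5: 62.4
  6: 22.2
  → nearest: 6 (22.2)
Q2 at (11, 19):
  4: 36.4
  5: 43.0
  6: 50.3
  → nearest: 4 (36.4)
Q3 at (-38, 28):
  4: 84.8
  5: 64.8
  6: 6.1
  → nearest: 6 (6.1)
Q4 at (-20, 42):
  4: 74.9
  5: 68.6
  6: 18.8
  → nearest: 6 (18.8)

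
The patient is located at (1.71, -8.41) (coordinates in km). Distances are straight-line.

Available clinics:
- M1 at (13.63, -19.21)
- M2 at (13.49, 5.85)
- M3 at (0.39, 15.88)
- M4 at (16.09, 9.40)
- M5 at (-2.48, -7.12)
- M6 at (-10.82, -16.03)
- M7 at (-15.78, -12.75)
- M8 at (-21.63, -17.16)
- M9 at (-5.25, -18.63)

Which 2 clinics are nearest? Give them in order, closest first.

Distances from (1.71, -8.41):
M1: 16.08 km
M2: 18.50 km
M3: 24.33 km
M4: 22.89 km
M5: 4.38 km
M6: 14.67 km
M7: 18.02 km
M8: 24.93 km
M9: 12.36 km
Sorted: M5 (4.38 km) < M9 (12.36 km) < M6 (14.67 km) < M1 (16.08 km) < …

M5, M9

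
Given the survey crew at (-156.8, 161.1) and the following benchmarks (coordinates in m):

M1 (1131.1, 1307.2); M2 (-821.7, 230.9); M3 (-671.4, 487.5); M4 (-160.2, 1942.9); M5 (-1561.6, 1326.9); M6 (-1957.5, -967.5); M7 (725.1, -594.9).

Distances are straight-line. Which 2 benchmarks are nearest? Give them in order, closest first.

Distances from (-156.8, 161.1):
M1: √((1287.9)² + (1146.1)²) = √(1658686.410 + 1313545.210) = 1724.0 m
M2: √((-664.9)² + (69.8)²) = √(442092.010 + 4872.040) = 668.6 m
M3: √((-514.6)² + (326.4)²) = √(264813.160 + 106536.960) = 609.4 m
M4: √((-3.4)² + (1781.8)²) = √(11.560 + 3174811.240) = 1781.8 m
M5: √((-1404.8)² + (1165.8)²) = √(1973463.040 + 1359089.640) = 1825.5 m
M6: √((-1800.7)² + (-1128.6)²) = √(3242520.490 + 1273737.960) = 2125.1 m
M7: √((881.9)² + (-756.0)²) = √(777747.610 + 571536.000) = 1161.6 m
Sorted: M3 (609.4 m) < M2 (668.6 m) < M7 (1161.6 m) < M1 (1724.0 m) < …

M3, M2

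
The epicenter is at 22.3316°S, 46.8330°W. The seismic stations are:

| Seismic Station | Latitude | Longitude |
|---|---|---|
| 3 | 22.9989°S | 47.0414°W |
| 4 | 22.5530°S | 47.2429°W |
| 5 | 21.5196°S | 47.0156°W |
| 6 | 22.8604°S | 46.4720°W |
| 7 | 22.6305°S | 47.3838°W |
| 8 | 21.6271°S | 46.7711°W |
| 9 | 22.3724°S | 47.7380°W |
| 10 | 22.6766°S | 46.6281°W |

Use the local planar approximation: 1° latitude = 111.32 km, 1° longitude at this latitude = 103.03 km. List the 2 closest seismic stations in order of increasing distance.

Distances from 22.3316°S, 46.8330°W:
3: 77.3247 km
4: 48.8976 km
5: 92.3289 km
6: 69.6318 km
7: 65.7843 km
8: 78.6838 km
9: 93.3527 km
10: 43.8251 km
Sorted: 10 (43.8251 km) < 4 (48.8976 km) < 7 (65.7843 km) < 6 (69.6318 km) < …

10, 4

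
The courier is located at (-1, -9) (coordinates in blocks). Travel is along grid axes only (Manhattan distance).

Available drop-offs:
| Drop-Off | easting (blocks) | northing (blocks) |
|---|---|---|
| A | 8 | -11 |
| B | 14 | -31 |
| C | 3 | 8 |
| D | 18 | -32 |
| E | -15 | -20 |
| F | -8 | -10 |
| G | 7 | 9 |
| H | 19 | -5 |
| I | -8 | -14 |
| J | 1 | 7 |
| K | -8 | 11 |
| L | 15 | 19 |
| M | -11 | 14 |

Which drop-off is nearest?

Distances from (-1, -9):
A: |9| + |-2| = 9 + 2 = 11 blocks
B: |15| + |-22| = 15 + 22 = 37 blocks
C: |4| + |17| = 4 + 17 = 21 blocks
D: |19| + |-23| = 19 + 23 = 42 blocks
E: |-14| + |-11| = 14 + 11 = 25 blocks
F: |-7| + |-1| = 7 + 1 = 8 blocks
G: |8| + |18| = 8 + 18 = 26 blocks
H: |20| + |4| = 20 + 4 = 24 blocks
I: |-7| + |-5| = 7 + 5 = 12 blocks
J: |2| + |16| = 2 + 16 = 18 blocks
K: |-7| + |20| = 7 + 20 = 27 blocks
L: |16| + |28| = 16 + 28 = 44 blocks
M: |-10| + |23| = 10 + 23 = 33 blocks
Minimum: F at 8 blocks.

F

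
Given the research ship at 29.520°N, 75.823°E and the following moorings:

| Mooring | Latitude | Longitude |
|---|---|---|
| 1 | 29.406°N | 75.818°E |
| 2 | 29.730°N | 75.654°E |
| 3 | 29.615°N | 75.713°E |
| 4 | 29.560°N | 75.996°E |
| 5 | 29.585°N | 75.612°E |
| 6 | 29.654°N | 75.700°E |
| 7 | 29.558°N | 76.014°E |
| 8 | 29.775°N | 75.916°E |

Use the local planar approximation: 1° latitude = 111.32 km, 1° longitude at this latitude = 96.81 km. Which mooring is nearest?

1

Distances from 29.520°N, 75.823°E:
1: √((-0.114·111.32)² + (-0.005·96.81)²) = √(161.04828 + 0.23430) = 12.700 km
2: √((0.210·111.32)² + (-0.169·96.81)²) = √(546.49348 + 267.67872) = 28.534 km
3: √((0.095·111.32)² + (-0.110·96.81)²) = √(111.83909 + 113.40333) = 15.008 km
4: √((0.040·111.32)² + (0.173·96.81)²) = √(19.82743 + 280.49986) = 17.330 km
5: √((0.065·111.32)² + (-0.211·96.81)²) = √(52.35680 + 417.25865) = 21.671 km
6: √((0.134·111.32)² + (-0.123·96.81)²) = √(222.51331 + 141.79165) = 19.087 km
7: √((0.038·111.32)² + (0.191·96.81)²) = √(17.89425 + 341.90636) = 18.968 km
8: √((0.255·111.32)² + (0.093·96.81)²) = √(805.79906 + 81.05995) = 29.780 km
Minimum: 1 at 12.700 km.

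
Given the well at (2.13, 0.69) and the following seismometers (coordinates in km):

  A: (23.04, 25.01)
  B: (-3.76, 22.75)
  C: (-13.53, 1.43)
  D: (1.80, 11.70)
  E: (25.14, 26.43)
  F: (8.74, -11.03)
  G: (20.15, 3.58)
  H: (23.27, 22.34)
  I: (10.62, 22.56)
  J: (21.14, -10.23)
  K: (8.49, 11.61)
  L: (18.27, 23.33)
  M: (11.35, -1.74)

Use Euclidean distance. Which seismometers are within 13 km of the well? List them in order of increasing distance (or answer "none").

Distances from (2.13, 0.69):
A: 32.07 km
B: 22.83 km
C: 15.68 km
D: 11.01 km
E: 34.53 km
F: 13.46 km
G: 18.25 km
H: 30.26 km
I: 23.46 km
J: 21.92 km
K: 12.64 km
L: 27.80 km
M: 9.53 km
Threshold 13 km: M (9.53 km), D (11.01 km), K (12.64 km) are within range.

M, D, K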